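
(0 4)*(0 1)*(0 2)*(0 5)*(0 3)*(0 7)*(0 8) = (0 4 1 2 5 3 7 8)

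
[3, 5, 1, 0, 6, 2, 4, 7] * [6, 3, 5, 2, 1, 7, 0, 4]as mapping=[0→2, 1→7, 2→3, 3→6, 4→0, 5→5, 6→1, 7→4]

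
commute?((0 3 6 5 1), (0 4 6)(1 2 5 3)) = no:(0 3 6 5 1)*(0 4 6)(1 2 5 3) = (0 1 4 6 3)(2 5), (0 4 6)(1 2 5 3)*(0 3 6 5 1) = (0 4 5 6 3)(1 2)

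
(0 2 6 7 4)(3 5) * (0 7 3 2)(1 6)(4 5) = (1 6 3 4 7 5 2)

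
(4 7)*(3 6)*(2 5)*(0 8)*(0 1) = (0 8 1)(2 5)(3 6)(4 7)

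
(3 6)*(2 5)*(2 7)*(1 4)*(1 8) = (1 4 8)(2 5 7)(3 6)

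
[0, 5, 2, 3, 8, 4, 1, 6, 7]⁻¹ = [0, 6, 2, 3, 5, 1, 7, 8, 4]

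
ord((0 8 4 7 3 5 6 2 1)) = 9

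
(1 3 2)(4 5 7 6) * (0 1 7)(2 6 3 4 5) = (0 1 4 2 7 3 6 5)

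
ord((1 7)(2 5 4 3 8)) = 10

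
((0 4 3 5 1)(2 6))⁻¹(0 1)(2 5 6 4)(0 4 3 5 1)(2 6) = (0 4)(1 2 3 6)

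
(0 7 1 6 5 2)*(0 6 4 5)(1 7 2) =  (0 2 6)(1 4 5)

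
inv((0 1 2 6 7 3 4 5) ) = (0 5 4 3 7 6 2 1) 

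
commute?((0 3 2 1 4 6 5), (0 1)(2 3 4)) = no:(0 3 2 1 4 6 5) * (0 1)(2 3 4) = (0 4 6 5 1 2), (0 1)(2 3 4) * (0 3 2 1 4 6 5) = (0 4 1 3 6 5)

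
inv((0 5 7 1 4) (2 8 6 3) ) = (0 4 1 7 5) (2 3 6 8) 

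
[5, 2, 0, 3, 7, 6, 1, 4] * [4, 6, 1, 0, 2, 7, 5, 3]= [7, 1, 4, 0, 3, 5, 6, 2]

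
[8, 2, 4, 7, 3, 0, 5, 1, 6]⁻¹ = [5, 7, 1, 4, 2, 6, 8, 3, 0]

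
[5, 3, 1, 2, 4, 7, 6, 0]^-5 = [5, 3, 1, 2, 4, 7, 6, 0]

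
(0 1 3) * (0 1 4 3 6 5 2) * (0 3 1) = (0 4 1 6 5 2 3)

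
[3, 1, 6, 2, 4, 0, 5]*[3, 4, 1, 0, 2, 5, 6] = [0, 4, 6, 1, 2, 3, 5]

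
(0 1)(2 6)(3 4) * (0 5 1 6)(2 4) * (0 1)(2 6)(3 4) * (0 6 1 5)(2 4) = (0 4 2 5 6 3 1)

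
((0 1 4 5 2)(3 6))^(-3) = (0 4 2 1 5)(3 6)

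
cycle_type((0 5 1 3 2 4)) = 6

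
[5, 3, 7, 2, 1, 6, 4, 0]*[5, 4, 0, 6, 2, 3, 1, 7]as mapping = [0→3, 1→6, 2→7, 3→0, 4→4, 5→1, 6→2, 7→5]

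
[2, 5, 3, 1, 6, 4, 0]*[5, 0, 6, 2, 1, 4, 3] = [6, 4, 2, 0, 3, 1, 5]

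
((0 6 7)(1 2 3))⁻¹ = (0 7 6)(1 3 2)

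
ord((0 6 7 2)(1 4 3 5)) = 4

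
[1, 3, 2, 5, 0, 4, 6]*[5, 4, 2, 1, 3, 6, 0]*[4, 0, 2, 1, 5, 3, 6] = [5, 0, 2, 6, 3, 1, 4]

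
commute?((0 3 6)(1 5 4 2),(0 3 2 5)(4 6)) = no:(0 3 6)(1 5 4 2) * (0 3 2 5)(4 6) = (0 2 1)(3 4 5 6),(0 3 2 5)(4 6) * (0 3 6)(1 5 4 2) = (0 6 2 4)(1 5 3)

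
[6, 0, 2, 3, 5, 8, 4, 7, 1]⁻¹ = [1, 8, 2, 3, 6, 4, 0, 7, 5]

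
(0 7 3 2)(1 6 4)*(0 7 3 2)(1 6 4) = (0 3)(1 4 6)(2 7)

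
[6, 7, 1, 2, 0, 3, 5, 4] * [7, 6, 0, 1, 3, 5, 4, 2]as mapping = [0→4, 1→2, 2→6, 3→0, 4→7, 5→1, 6→5, 7→3]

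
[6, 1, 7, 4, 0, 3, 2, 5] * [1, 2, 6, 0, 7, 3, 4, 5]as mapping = [0→4, 1→2, 2→5, 3→7, 4→1, 5→0, 6→6, 7→3]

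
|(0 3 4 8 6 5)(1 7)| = 6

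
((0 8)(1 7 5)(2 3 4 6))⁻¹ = (0 8)(1 5 7)(2 6 4 3)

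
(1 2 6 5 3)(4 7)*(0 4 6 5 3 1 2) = (0 4 7 6 3 2 5 1)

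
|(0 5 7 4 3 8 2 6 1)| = 9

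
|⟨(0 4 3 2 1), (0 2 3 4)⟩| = 120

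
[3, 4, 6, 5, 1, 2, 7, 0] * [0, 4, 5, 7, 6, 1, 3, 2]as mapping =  [0→7, 1→6, 2→3, 3→1, 4→4, 5→5, 6→2, 7→0]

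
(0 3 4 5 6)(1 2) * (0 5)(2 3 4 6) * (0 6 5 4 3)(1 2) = (0 3 5 1)(4 6)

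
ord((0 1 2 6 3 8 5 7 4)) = 9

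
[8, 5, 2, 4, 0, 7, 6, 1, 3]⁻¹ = [4, 7, 2, 8, 3, 1, 6, 5, 0]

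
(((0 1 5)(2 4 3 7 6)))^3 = (2 7 4 6 3)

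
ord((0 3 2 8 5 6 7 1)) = 8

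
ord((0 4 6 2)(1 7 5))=12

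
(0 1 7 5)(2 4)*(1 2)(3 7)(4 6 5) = (0 2 6 5)(1 3 7 4)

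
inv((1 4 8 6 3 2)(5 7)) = (1 2 3 6 8 4)(5 7)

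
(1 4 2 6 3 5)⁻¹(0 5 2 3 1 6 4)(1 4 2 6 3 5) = (0 1 6 5 4 3 2)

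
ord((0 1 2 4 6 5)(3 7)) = 6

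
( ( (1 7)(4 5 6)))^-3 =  (1 7)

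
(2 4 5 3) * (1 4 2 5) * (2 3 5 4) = (1 2 3 4)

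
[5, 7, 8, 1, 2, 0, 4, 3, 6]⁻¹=[5, 3, 4, 7, 6, 0, 8, 1, 2]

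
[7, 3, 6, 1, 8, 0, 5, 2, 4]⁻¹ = [5, 3, 7, 1, 8, 6, 2, 0, 4]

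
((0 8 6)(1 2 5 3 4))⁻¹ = (0 6 8)(1 4 3 5 2)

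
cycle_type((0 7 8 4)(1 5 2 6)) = 4^2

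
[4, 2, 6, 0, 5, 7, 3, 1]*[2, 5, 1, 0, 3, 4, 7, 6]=[3, 1, 7, 2, 4, 6, 0, 5]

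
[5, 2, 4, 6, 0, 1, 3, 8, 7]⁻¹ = [4, 5, 1, 6, 2, 0, 3, 8, 7]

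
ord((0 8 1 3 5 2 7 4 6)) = 9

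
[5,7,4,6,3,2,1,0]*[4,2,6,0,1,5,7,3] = [5,3,1,7,0,6,2,4]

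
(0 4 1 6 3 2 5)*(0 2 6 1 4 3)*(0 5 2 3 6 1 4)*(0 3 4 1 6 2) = (0 2) (3 6 5 4) 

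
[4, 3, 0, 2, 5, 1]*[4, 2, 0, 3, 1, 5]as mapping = [0→1, 1→3, 2→4, 3→0, 4→5, 5→2]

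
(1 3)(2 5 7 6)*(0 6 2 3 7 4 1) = (0 6 3)(1 7 2 5 4)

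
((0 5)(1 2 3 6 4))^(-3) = (0 5)(1 3 4 2 6)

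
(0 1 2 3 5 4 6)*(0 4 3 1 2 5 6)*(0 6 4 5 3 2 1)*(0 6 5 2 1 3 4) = (0 3)(1 4 5)(2 6)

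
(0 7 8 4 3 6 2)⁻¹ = (0 2 6 3 4 8 7)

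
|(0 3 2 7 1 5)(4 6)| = 6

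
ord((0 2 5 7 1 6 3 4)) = 8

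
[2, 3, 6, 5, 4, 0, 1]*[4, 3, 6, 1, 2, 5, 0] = [6, 1, 0, 5, 2, 4, 3]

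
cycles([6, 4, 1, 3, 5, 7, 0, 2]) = (0 6)(1 4 5 7 2)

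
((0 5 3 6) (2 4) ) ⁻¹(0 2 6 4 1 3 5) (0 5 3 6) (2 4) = (0 2 1 6 3 5 4) 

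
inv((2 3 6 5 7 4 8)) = (2 8 4 7 5 6 3)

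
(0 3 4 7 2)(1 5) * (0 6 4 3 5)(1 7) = (0 5 7 2 6 4 1)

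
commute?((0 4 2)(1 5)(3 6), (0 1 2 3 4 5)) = no:(0 4 2)(1 5)(3 6)*(0 1 2 3 4 5) = (0 5 2 1)(3 6 4), (0 1 2 3 4 5)*(0 4 2)(1 5)(3 6) = (0 5 4 1)(2 6 3)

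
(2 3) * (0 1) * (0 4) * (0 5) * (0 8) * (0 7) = (0 1 4 5 8 7) (2 3) 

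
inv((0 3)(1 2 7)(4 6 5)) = (0 3)(1 7 2)(4 5 6)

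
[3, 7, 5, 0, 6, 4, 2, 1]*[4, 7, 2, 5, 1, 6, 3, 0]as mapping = [0→5, 1→0, 2→6, 3→4, 4→3, 5→1, 6→2, 7→7]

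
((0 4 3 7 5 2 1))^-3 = (0 5 4 2 3 1 7)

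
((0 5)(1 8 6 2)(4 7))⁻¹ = (0 5)(1 2 6 8)(4 7)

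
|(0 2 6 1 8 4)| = 6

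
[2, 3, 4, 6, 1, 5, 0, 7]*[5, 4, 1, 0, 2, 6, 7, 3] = [1, 0, 2, 7, 4, 6, 5, 3]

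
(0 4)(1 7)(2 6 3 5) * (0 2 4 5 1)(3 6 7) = (0 5 4 2 7)(1 3)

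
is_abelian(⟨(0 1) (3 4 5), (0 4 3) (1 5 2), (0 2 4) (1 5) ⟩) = no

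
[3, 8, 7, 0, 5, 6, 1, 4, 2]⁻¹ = [3, 6, 8, 0, 7, 4, 5, 2, 1]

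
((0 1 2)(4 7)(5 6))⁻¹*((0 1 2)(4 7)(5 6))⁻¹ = (0 1 2)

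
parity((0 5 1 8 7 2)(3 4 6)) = odd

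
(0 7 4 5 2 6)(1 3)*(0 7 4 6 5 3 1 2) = (0 4 3 2 5)(6 7)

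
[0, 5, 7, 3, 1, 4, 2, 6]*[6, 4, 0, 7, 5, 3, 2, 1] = [6, 3, 1, 7, 4, 5, 0, 2]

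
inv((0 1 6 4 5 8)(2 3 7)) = (0 8 5 4 6 1)(2 7 3)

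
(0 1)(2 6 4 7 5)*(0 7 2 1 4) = (0 4 2 6)(1 7 5)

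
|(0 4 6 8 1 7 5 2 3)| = 9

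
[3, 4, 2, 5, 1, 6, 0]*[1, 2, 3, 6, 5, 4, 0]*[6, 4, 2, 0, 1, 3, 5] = [5, 3, 0, 1, 2, 6, 4]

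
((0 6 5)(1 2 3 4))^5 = (0 5 6)(1 2 3 4)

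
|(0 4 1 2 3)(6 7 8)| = 15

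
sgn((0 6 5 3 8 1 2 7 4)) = 1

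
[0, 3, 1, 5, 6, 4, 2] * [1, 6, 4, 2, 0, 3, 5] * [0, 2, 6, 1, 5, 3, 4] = [2, 6, 4, 1, 3, 0, 5]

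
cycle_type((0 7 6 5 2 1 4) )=7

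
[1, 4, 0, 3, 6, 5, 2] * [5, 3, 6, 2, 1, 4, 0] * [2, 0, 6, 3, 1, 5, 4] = [3, 0, 5, 6, 2, 1, 4]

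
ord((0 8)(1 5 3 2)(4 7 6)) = 12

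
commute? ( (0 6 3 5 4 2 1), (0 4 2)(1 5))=no: (0 6 3 5 4 2 1) * (0 4 2)(1 5)=(0 6 3 1 4)(2 5), (0 4 2)(1 5) * (0 6 3 5 4 2 1)=(0 2 6 3 5)(1 4)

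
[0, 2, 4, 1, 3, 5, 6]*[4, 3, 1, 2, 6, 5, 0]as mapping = [0→4, 1→1, 2→6, 3→3, 4→2, 5→5, 6→0]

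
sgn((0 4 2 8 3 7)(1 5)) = 1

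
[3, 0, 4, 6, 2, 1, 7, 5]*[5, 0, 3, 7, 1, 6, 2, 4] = [7, 5, 1, 2, 3, 0, 4, 6]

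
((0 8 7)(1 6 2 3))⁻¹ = (0 7 8)(1 3 2 6)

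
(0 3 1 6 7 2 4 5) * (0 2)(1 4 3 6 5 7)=(0 6 1 5 2 3 4 7)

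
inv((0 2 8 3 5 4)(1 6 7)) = (0 4 5 3 8 2)(1 7 6)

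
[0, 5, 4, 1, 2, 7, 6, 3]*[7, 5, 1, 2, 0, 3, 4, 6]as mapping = [0→7, 1→3, 2→0, 3→5, 4→1, 5→6, 6→4, 7→2]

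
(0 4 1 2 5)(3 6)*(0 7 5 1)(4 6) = (0 6 3 4)(1 2)(5 7)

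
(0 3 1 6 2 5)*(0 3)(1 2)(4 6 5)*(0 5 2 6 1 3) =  (0 5)(1 2 4)(3 6)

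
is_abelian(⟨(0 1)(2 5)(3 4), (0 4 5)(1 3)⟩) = no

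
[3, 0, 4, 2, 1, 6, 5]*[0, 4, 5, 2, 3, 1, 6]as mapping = [0→2, 1→0, 2→3, 3→5, 4→4, 5→6, 6→1]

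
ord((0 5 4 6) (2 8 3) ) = 12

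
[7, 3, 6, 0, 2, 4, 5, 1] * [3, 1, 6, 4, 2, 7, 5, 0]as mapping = [0→0, 1→4, 2→5, 3→3, 4→6, 5→2, 6→7, 7→1]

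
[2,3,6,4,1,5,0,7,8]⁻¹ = [6,4,0,1,3,5,2,7,8]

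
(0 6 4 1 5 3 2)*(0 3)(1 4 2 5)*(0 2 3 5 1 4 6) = (1 4 6 3)(2 5)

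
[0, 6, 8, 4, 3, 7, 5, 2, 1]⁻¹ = [0, 8, 7, 4, 3, 6, 1, 5, 2]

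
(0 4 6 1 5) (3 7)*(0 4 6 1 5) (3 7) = (0 6 5 4 1) 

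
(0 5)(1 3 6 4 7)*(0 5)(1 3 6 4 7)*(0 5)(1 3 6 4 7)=(0 5)(1 4 3 7 6)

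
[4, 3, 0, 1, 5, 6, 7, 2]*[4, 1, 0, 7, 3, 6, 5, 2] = [3, 7, 4, 1, 6, 5, 2, 0]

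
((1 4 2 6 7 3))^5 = (1 3 7 6 2 4)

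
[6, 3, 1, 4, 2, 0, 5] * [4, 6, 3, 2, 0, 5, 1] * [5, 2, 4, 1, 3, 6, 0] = [2, 4, 0, 5, 1, 3, 6]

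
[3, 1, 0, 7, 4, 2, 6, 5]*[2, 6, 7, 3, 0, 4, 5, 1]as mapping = [0→3, 1→6, 2→2, 3→1, 4→0, 5→7, 6→5, 7→4]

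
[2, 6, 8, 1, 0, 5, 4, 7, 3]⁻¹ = [4, 3, 0, 8, 6, 5, 1, 7, 2]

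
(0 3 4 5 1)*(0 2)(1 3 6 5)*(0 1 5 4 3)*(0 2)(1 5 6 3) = (0 3 1)(2 5)(4 6)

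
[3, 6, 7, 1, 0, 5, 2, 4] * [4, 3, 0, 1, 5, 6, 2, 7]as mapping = [0→1, 1→2, 2→7, 3→3, 4→4, 5→6, 6→0, 7→5]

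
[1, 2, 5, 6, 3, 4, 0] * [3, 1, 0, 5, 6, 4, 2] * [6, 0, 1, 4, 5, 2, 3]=[0, 6, 5, 1, 2, 3, 4]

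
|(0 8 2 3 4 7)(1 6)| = 6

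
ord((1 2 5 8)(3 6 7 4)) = 4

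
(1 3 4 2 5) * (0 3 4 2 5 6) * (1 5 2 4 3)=(0 1 3 4 2 6)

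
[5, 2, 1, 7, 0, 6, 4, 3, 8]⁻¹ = [4, 2, 1, 7, 6, 0, 5, 3, 8]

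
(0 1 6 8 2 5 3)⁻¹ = (0 3 5 2 8 6 1)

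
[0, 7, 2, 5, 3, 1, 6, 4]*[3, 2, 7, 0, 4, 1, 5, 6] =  [3, 6, 7, 1, 0, 2, 5, 4]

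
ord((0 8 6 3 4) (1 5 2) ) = 15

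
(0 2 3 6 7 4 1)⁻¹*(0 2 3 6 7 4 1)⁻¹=(0 4 6 2 1 7 3)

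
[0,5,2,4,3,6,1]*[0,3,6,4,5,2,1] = [0,2,6,5,4,1,3]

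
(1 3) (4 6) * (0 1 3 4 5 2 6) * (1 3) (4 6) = (0 3 1 6 5 2 4) 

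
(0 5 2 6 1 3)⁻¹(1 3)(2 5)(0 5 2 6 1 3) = (0 3)(2 6)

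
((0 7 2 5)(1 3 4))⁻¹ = (0 5 2 7)(1 4 3)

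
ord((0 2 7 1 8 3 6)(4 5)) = 14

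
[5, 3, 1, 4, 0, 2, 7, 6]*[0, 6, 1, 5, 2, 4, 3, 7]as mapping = [0→4, 1→5, 2→6, 3→2, 4→0, 5→1, 6→7, 7→3]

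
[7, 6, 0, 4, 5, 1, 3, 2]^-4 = [2, 6, 7, 4, 5, 1, 3, 0]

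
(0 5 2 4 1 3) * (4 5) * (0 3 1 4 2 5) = (0 2)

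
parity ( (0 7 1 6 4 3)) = odd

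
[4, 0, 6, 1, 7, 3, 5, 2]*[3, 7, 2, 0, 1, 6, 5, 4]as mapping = [0→1, 1→3, 2→5, 3→7, 4→4, 5→0, 6→6, 7→2]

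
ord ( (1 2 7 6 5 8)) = 6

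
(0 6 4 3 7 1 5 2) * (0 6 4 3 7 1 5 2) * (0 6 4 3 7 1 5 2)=(0 3 5 6 7 2 4 1)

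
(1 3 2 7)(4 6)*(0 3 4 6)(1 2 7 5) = (0 3 7 2 5 1 4)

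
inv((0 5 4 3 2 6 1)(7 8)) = (0 1 6 2 3 4 5)(7 8)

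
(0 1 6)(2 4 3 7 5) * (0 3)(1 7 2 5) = (0 7 1 6 3 2 4)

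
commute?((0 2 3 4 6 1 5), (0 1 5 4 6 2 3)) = no:(0 2 3 4 6 1 5)*(0 1 5 4 6 2 3) = (0 3 6 5 1 4 2), (0 1 5 4 6 2 3)*(0 2 3 4 6 1 5) = (0 5 6 3 2 4 1)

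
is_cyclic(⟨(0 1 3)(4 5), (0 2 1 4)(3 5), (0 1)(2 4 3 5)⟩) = no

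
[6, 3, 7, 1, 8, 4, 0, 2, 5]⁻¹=[6, 3, 7, 1, 5, 8, 0, 2, 4]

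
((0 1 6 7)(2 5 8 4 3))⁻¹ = (0 7 6 1)(2 3 4 8 5)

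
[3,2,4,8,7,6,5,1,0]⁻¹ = [8,7,1,0,2,6,5,4,3]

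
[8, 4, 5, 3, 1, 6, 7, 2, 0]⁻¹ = [8, 4, 7, 3, 1, 2, 5, 6, 0]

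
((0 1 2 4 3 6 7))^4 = (0 3 1 6 2 7 4)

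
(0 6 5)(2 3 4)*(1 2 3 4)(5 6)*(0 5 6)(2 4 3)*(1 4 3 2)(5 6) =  (0 5 6)(1 3 4)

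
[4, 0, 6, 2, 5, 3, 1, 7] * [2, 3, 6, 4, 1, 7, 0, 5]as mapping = [0→1, 1→2, 2→0, 3→6, 4→7, 5→4, 6→3, 7→5]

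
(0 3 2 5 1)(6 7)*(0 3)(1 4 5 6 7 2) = (1 3)(2 6)(4 5)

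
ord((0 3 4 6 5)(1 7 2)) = 15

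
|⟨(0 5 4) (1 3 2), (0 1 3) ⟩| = 360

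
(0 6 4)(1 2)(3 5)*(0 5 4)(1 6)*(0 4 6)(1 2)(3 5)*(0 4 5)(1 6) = (0 2 4 3 1 6 5)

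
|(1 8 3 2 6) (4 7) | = 10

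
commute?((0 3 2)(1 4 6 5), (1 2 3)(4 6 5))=no:(0 3 2)(1 4 6 5) * (1 2 3)(4 6 5)=(0 1 6 4 5 2), (1 2 3)(4 6 5) * (0 3 2)(1 4 6 5)=(0 3 4 5 6 1)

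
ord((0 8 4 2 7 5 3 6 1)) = 9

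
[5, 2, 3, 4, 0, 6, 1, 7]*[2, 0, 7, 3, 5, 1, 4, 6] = [1, 7, 3, 5, 2, 4, 0, 6]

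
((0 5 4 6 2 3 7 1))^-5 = (0 6 7 5 2 1 4 3)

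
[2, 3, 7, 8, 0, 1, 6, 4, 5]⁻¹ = [4, 5, 0, 1, 7, 8, 6, 2, 3]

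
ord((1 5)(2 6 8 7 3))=10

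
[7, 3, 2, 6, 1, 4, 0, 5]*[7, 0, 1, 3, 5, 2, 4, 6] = [6, 3, 1, 4, 0, 5, 7, 2]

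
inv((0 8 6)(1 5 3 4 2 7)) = (0 6 8)(1 7 2 4 3 5)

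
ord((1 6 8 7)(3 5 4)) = 12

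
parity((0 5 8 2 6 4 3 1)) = odd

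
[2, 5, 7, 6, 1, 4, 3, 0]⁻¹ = [7, 4, 0, 6, 5, 1, 3, 2]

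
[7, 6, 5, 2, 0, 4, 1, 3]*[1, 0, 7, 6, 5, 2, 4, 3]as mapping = [0→3, 1→4, 2→2, 3→7, 4→1, 5→5, 6→0, 7→6]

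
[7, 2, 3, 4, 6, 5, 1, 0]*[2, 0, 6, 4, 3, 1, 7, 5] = [5, 6, 4, 3, 7, 1, 0, 2]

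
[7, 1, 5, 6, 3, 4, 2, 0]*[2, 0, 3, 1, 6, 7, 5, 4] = [4, 0, 7, 5, 1, 6, 3, 2]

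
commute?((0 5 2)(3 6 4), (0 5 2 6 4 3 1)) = no:(0 5 2)(3 6 4)*(0 5 2 6 4 3 1) = (0 2 5 6 3 4 1), (0 5 2 6 4 3 1)*(0 5 2)(3 6 4) = (0 2 4 6 3 1 5)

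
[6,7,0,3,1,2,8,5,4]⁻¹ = [2,4,5,3,8,7,0,1,6]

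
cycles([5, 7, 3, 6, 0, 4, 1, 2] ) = (0 5 4)(1 7 2 3 6)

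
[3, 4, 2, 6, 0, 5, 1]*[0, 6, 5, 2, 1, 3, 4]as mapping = [0→2, 1→1, 2→5, 3→4, 4→0, 5→3, 6→6]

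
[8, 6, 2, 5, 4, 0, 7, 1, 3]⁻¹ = [5, 7, 2, 8, 4, 3, 1, 6, 0]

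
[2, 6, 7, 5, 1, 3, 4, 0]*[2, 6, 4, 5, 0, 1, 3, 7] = [4, 3, 7, 1, 6, 5, 0, 2]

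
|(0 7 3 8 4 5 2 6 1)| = 9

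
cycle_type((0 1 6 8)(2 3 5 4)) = 4^2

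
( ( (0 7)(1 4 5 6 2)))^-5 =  (0 7)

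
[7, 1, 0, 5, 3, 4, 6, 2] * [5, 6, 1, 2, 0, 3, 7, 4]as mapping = [0→4, 1→6, 2→5, 3→3, 4→2, 5→0, 6→7, 7→1]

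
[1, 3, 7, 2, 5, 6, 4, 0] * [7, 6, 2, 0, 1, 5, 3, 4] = [6, 0, 4, 2, 5, 3, 1, 7]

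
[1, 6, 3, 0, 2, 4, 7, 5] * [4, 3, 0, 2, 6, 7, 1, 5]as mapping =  [0→3, 1→1, 2→2, 3→4, 4→0, 5→6, 6→5, 7→7]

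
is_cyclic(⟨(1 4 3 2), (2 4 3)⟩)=no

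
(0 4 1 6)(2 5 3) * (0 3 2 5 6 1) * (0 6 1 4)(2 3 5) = (1 4 6 5 3 2)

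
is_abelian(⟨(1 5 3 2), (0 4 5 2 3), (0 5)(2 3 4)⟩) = no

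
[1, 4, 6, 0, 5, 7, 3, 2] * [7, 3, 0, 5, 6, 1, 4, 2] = [3, 6, 4, 7, 1, 2, 5, 0]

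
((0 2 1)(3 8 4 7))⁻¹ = (0 1 2)(3 7 4 8)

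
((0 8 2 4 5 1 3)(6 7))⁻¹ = (0 3 1 5 4 2 8)(6 7)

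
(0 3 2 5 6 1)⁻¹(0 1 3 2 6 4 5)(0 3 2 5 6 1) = (0 2 5 1 4 6 3)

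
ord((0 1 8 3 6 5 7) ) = 7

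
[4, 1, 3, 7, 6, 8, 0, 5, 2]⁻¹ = [6, 1, 8, 2, 0, 7, 4, 3, 5]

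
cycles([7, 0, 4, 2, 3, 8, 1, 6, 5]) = (0 7 6 1) (2 4 3) (5 8) 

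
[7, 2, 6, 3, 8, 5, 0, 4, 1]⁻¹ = [6, 8, 1, 3, 7, 5, 2, 0, 4]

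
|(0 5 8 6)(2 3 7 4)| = 4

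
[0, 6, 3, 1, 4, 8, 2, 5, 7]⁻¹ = [0, 3, 6, 2, 4, 7, 1, 8, 5]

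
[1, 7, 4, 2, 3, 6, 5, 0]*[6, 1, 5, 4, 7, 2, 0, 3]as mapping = [0→1, 1→3, 2→7, 3→5, 4→4, 5→0, 6→2, 7→6]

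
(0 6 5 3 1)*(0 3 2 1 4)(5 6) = (0 5 2 1 3 4)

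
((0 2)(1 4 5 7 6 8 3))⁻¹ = (0 2)(1 3 8 6 7 5 4)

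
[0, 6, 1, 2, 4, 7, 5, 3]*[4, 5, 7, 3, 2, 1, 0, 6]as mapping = [0→4, 1→0, 2→5, 3→7, 4→2, 5→6, 6→1, 7→3]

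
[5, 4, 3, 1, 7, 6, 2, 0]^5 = [1, 6, 0, 5, 2, 4, 7, 3]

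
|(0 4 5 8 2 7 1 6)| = 8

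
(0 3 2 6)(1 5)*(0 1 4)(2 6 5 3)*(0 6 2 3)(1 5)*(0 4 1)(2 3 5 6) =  (0 5 1 4 2)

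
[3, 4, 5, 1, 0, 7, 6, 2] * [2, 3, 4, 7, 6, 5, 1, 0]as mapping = [0→7, 1→6, 2→5, 3→3, 4→2, 5→0, 6→1, 7→4]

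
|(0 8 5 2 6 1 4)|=7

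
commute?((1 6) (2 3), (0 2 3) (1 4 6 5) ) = no:(1 6) (2 3) * (0 2 3) (1 4 6 5) = (0 2) (1 5) (4 6), (0 2 3) (1 4 6 5) * (1 6) (2 3) = (0 3) (1 4) (5 6) 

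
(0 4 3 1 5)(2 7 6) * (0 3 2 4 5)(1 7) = (0 5 3 7 6 4 2 1)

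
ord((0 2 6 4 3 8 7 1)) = 8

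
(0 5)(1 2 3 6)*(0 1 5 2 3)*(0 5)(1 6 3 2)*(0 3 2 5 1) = (1 5 6 3 2)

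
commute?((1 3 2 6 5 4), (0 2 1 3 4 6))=no:(1 3 2 6 5 4) * (0 2 1 3 4 6)=(0 2)(1 4 3)(5 6), (0 2 1 3 4 6) * (1 3 2 6 5 4)=(0 6)(1 2 3)(4 5)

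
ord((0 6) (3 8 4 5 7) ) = 10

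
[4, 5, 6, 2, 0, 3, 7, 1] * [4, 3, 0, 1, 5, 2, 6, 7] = [5, 2, 6, 0, 4, 1, 7, 3]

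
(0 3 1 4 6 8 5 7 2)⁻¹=(0 2 7 5 8 6 4 1 3)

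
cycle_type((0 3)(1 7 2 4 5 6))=2.6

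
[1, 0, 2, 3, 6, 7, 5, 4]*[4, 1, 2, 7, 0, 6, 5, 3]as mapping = [0→1, 1→4, 2→2, 3→7, 4→5, 5→3, 6→6, 7→0]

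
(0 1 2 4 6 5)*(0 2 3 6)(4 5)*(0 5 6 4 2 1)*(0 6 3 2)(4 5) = (0 6)(1 2 3 5)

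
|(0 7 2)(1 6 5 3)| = 12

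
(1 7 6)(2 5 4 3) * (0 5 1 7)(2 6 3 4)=(0 5 2 1)(3 6 7)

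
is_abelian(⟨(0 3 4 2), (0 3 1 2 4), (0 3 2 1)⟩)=no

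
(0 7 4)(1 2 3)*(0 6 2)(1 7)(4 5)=(0 1)(2 3 7 5 4 6)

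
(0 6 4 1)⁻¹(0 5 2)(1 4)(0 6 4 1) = (0 1)(2 6 5)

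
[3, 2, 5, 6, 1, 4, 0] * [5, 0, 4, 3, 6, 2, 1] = [3, 4, 2, 1, 0, 6, 5] 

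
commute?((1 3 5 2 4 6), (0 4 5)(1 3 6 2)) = no:(1 3 5 2 4 6)*(0 4 5)(1 3 6 2) = (0 4 2 5 1 6 3), (0 4 5)(1 3 6 2)*(1 3 5 2 4 6) = (0 6 4 2 3 1 5)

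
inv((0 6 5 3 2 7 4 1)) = (0 1 4 7 2 3 5 6)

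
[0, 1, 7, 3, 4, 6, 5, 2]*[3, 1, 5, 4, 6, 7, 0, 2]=[3, 1, 2, 4, 6, 0, 7, 5]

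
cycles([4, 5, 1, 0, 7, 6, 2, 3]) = (0 4 7 3)(1 5 6 2)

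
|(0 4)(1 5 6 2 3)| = 10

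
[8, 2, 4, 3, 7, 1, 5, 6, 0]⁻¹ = [8, 5, 1, 3, 2, 6, 7, 4, 0]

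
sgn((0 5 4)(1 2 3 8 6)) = 1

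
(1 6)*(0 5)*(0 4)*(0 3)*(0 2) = (0 5 4 3 2)(1 6)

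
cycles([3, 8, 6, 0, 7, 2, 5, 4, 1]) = (0 3)(1 8)(2 6 5)(4 7)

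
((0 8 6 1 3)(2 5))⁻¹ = (0 3 1 6 8)(2 5)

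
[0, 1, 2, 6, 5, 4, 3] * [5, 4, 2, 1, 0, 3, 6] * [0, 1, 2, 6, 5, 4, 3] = [4, 5, 2, 3, 6, 0, 1]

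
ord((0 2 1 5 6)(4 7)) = 10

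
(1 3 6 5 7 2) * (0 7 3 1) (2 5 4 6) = (0 7 5 3 2) (4 6) 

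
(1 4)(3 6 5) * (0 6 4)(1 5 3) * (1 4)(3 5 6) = (0 3 1)(4 6 5)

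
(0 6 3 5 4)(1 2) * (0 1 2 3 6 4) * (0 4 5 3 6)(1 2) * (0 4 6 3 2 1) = (0 5 6 4 1 3 2)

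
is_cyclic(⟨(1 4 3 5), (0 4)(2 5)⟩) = no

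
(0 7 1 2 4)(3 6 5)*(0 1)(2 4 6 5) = (0 7)(1 4)(2 6)(3 5)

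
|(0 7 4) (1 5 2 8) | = 12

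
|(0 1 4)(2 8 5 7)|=12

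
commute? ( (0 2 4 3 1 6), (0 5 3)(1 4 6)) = no: (0 2 4 3 1 6) * (0 5 3)(1 4 6) = (0 2 6 5 3 4), (0 5 3)(1 4 6) * (0 2 4 3 1 6) = (0 5 1 3 2 4)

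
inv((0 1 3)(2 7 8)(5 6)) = (0 3 1)(2 8 7)(5 6)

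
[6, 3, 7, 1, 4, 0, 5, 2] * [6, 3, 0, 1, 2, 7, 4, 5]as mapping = [0→4, 1→1, 2→5, 3→3, 4→2, 5→6, 6→7, 7→0]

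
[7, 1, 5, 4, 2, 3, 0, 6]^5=[6, 1, 5, 4, 2, 3, 7, 0]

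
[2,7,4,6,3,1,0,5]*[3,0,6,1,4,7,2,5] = [6,5,4,2,1,0,3,7]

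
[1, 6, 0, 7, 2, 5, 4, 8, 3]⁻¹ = [2, 0, 4, 8, 6, 5, 1, 3, 7]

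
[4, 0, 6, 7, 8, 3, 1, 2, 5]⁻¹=[1, 6, 7, 5, 0, 8, 2, 3, 4]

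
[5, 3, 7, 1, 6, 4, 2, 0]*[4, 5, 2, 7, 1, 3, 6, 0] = [3, 7, 0, 5, 6, 1, 2, 4]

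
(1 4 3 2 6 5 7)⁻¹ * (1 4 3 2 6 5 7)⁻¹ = (1 5 2 4 7 6 3)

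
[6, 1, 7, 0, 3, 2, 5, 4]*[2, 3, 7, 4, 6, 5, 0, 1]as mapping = [0→0, 1→3, 2→1, 3→2, 4→4, 5→7, 6→5, 7→6]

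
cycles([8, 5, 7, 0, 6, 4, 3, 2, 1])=(0 8 1 5 4 6 3)(2 7)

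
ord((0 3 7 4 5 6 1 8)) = 8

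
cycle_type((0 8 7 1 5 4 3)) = 7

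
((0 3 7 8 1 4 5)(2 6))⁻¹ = (0 5 4 1 8 7 3)(2 6)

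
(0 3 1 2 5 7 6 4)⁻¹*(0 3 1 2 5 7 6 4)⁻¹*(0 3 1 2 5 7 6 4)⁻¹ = (0 7 1 4 5 3 6 2)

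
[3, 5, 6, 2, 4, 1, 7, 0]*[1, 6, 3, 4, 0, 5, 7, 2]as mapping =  [0→4, 1→5, 2→7, 3→3, 4→0, 5→6, 6→2, 7→1]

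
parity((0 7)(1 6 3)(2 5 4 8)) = even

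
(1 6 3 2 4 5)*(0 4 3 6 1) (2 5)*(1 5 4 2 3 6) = (0 2 6 1 5) (3 4) 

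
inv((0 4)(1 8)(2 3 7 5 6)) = (0 4)(1 8)(2 6 5 7 3)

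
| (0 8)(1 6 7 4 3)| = 10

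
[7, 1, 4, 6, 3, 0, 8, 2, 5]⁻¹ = [5, 1, 7, 4, 2, 8, 3, 0, 6]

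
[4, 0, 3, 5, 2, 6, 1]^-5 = [2, 4, 5, 6, 3, 1, 0]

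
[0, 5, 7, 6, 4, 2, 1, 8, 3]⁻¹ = [0, 6, 5, 8, 4, 1, 3, 2, 7]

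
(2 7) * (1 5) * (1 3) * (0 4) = (0 4)(1 5 3)(2 7)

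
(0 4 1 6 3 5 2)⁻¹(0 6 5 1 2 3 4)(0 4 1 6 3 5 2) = (0 5 1 4 3 2 6)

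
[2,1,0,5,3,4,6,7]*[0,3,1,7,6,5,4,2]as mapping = [0→1,1→3,2→0,3→5,4→7,5→6,6→4,7→2]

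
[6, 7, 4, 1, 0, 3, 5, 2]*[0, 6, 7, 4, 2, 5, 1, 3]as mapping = [0→1, 1→3, 2→2, 3→6, 4→0, 5→4, 6→5, 7→7]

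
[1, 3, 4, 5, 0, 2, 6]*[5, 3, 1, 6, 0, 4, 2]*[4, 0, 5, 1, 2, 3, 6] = [1, 6, 4, 2, 3, 0, 5] 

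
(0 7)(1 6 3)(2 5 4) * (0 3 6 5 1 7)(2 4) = (1 5 2)(3 7)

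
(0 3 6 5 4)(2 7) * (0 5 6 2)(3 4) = (0 4 5 3 2 7)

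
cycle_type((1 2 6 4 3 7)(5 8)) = 2.6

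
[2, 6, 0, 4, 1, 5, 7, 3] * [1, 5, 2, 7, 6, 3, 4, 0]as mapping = [0→2, 1→4, 2→1, 3→6, 4→5, 5→3, 6→0, 7→7]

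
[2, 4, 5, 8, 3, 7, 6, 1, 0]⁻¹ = [8, 7, 0, 4, 1, 2, 6, 5, 3]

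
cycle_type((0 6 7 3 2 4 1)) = 7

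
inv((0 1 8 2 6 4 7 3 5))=(0 5 3 7 4 6 2 8 1)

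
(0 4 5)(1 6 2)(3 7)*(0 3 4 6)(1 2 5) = (0 6 5 3 7 4 1)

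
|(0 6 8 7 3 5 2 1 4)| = 9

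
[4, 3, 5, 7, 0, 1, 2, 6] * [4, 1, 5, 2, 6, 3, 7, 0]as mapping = [0→6, 1→2, 2→3, 3→0, 4→4, 5→1, 6→5, 7→7]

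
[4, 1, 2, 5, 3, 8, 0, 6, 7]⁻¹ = [6, 1, 2, 4, 0, 3, 7, 8, 5]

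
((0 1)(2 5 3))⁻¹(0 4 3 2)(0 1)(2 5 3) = (1 4 2 5)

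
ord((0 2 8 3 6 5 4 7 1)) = 9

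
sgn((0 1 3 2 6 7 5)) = 1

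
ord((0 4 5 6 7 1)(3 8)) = 6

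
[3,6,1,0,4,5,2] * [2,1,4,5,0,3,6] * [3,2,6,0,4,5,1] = [5,1,2,6,3,0,4]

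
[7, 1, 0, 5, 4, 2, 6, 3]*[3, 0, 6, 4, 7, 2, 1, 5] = [5, 0, 3, 2, 7, 6, 1, 4]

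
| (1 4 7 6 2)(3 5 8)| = 15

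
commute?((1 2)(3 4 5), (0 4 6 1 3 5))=no:(1 2)(3 4 5) * (0 4 6 1 3 5)=(0 4)(1 2 3 6), (0 4 6 1 3 5) * (1 2)(3 4 5)=(0 5)(1 4 6 2)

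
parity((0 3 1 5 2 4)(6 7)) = even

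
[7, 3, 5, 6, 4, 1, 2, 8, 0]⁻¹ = [8, 5, 6, 1, 4, 2, 3, 0, 7]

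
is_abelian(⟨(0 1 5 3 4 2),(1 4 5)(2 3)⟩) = no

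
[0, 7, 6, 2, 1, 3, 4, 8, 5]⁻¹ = [0, 4, 3, 5, 6, 8, 2, 1, 7]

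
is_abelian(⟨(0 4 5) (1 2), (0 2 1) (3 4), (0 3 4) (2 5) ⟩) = no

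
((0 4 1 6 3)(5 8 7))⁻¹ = (0 3 6 1 4)(5 7 8)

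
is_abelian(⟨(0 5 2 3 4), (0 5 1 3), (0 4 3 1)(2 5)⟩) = no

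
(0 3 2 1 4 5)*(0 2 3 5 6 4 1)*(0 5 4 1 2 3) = (0 4 6 1 2 5 3)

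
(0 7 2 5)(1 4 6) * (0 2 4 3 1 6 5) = (0 7 4 5 2)(1 3)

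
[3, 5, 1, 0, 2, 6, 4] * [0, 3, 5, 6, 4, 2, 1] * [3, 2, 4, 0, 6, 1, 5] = [5, 4, 0, 3, 1, 2, 6]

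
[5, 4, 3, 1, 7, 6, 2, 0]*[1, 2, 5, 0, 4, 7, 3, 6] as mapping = [0→7, 1→4, 2→0, 3→2, 4→6, 5→3, 6→5, 7→1] 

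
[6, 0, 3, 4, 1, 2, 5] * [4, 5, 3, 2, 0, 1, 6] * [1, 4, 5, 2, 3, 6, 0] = [0, 3, 5, 1, 6, 2, 4]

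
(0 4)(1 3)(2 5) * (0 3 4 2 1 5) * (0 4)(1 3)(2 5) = (0 5 3 2 4 1)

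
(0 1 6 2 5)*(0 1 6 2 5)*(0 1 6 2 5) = (0 2 1 5 6)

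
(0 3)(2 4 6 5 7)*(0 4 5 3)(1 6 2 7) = (1 6 3 4 2 5)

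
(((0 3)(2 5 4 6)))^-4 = ()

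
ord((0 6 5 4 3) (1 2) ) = 10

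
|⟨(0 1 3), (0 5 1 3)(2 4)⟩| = 24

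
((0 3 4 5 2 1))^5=(0 1 2 5 4 3)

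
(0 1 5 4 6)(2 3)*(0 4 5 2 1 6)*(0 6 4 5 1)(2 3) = (0 4 6 5 1 3)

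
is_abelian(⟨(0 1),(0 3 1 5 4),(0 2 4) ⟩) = no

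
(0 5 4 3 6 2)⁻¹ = (0 2 6 3 4 5)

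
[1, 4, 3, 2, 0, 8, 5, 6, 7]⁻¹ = [4, 0, 3, 2, 1, 6, 7, 8, 5]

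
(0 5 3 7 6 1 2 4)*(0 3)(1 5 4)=(0 4 3 7 6 5)(1 2)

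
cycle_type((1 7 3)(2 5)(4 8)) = 2^2.3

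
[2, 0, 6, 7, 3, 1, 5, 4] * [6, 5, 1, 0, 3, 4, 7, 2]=[1, 6, 7, 2, 0, 5, 4, 3]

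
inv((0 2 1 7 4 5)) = (0 5 4 7 1 2)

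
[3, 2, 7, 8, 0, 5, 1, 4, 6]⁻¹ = [4, 6, 1, 0, 7, 5, 8, 2, 3]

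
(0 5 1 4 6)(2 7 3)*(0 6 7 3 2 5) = (1 4 7 2 3 5)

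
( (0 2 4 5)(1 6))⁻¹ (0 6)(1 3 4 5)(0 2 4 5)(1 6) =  (0 6 3 5)(1 2)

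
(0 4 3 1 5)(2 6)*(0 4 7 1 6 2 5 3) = (0 7 1 3 6 5 4)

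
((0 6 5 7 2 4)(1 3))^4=(0 2 5)(4 7 6)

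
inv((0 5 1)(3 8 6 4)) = (0 1 5)(3 4 6 8)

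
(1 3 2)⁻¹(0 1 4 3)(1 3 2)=(0 3 4 2)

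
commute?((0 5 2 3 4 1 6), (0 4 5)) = no:(0 5 2 3 4 1 6) * (0 4 5) = (1 6 4)(2 3 5), (0 4 5) * (0 5 2 3 4 1 6) = (0 1 6)(2 3 4)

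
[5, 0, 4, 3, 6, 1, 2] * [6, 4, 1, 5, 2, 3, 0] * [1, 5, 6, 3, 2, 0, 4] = [3, 4, 6, 0, 1, 2, 5]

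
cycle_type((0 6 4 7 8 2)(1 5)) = 2.6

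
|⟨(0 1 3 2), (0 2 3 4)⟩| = 120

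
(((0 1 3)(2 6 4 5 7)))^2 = (0 3 1)(2 4 7 6 5)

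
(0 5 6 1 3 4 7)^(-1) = (0 7 4 3 1 6 5)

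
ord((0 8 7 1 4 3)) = 6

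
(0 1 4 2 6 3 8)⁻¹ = (0 8 3 6 2 4 1)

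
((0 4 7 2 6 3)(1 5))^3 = (0 2)(1 5)(3 7)(4 6)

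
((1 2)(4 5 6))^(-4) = (4 6 5)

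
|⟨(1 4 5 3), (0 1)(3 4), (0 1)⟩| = 120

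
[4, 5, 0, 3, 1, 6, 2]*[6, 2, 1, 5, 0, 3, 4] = [0, 3, 6, 5, 2, 4, 1]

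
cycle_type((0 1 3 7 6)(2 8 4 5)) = 4.5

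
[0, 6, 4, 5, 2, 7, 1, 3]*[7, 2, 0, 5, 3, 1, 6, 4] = [7, 6, 3, 1, 0, 4, 2, 5]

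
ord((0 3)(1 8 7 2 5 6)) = 6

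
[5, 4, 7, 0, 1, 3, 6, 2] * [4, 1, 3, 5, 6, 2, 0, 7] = [2, 6, 7, 4, 1, 5, 0, 3]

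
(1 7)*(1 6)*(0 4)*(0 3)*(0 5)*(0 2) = (0 4 3 5 2)(1 7 6)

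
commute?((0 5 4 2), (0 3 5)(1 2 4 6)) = no:(0 5 4 2)*(0 3 5)(1 2 4 6) = (1 2 3 5 6), (0 3 5)(1 2 4 6)*(0 5 4 2) = (0 3 4 6 1)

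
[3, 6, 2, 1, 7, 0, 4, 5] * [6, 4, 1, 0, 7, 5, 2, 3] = [0, 2, 1, 4, 3, 6, 7, 5]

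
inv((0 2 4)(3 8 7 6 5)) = (0 4 2)(3 5 6 7 8)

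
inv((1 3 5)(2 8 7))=(1 5 3)(2 7 8)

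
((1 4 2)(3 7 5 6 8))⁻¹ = (1 2 4)(3 8 6 5 7)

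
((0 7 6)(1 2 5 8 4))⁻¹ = (0 6 7)(1 4 8 5 2)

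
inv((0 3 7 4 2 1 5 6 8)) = (0 8 6 5 1 2 4 7 3)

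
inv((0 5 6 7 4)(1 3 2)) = (0 4 7 6 5)(1 2 3)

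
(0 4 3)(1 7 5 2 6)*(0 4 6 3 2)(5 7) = (0 6 1 5)(2 3 4)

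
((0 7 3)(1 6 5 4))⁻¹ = (0 3 7)(1 4 5 6)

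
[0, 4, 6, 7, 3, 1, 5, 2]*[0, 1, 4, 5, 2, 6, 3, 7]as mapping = [0→0, 1→2, 2→3, 3→7, 4→5, 5→1, 6→6, 7→4]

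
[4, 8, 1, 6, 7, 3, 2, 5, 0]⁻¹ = [8, 2, 6, 5, 0, 7, 3, 4, 1]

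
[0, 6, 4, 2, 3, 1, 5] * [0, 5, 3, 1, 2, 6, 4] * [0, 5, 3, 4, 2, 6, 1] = [0, 2, 3, 4, 5, 6, 1]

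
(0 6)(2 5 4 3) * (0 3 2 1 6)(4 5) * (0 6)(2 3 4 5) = (0 6 4 3 1)(2 5)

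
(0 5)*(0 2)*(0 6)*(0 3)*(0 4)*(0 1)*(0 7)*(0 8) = (0 5 2 6 3 4 1 7 8)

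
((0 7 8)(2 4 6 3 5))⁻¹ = (0 8 7)(2 5 3 6 4)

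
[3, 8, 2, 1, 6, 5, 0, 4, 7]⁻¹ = [6, 3, 2, 0, 7, 5, 4, 8, 1]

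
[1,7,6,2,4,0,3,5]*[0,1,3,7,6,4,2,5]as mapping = [0→1,1→5,2→2,3→3,4→6,5→0,6→7,7→4]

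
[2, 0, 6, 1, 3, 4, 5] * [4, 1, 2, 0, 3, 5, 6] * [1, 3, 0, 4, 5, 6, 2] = [0, 5, 2, 3, 1, 4, 6]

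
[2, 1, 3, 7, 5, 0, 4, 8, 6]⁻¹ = [5, 1, 0, 2, 6, 4, 8, 3, 7]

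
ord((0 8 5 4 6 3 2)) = 7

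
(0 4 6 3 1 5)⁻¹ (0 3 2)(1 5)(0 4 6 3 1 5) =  (0 5)(1 2 4)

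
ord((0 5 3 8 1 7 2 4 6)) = 9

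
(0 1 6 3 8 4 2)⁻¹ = (0 2 4 8 3 6 1)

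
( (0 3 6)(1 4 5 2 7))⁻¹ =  (0 6 3)(1 7 2 5 4)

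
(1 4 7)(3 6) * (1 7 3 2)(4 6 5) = (1 6 2)(3 5 4)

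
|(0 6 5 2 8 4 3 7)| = 8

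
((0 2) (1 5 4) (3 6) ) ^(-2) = (1 5 4) 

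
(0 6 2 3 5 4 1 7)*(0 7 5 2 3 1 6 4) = (0 4 6 3 2 1 5)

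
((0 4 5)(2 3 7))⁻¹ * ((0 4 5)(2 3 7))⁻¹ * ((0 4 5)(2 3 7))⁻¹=()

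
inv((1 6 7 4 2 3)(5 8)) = (1 3 2 4 7 6)(5 8)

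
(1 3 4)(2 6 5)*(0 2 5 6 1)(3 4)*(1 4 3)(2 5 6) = (0 5 6 2 4)(1 3)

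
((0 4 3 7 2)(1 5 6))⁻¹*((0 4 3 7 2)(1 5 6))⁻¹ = (0 7 4 2 3)(1 5 6)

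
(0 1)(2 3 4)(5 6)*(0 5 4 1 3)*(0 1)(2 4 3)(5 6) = (0 2 1 6 3)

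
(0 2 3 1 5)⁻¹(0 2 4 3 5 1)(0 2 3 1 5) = (0 5 2 3 4 1)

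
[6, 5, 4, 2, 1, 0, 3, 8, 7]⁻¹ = [5, 4, 3, 6, 2, 1, 0, 8, 7]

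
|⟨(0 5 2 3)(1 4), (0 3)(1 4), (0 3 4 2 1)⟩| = 360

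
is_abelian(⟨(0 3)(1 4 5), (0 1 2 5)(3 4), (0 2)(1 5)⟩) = no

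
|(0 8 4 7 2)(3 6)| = 10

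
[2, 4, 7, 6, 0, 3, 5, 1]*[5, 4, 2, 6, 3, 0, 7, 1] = [2, 3, 1, 7, 5, 6, 0, 4]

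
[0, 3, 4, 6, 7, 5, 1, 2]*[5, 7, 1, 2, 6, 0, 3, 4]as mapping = [0→5, 1→2, 2→6, 3→3, 4→4, 5→0, 6→7, 7→1]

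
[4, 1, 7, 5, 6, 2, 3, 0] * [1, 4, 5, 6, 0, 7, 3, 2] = [0, 4, 2, 7, 3, 5, 6, 1]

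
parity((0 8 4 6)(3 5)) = even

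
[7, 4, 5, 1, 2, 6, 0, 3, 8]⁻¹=[6, 3, 4, 7, 1, 2, 5, 0, 8]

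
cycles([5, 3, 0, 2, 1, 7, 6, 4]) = (0 5 7 4 1 3 2)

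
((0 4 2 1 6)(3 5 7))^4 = (0 6 1 2 4)(3 5 7)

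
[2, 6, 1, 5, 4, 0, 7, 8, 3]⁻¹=[5, 2, 0, 8, 4, 3, 1, 6, 7]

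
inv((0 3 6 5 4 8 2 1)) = (0 1 2 8 4 5 6 3)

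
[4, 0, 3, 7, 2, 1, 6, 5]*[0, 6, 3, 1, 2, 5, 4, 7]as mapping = [0→2, 1→0, 2→1, 3→7, 4→3, 5→6, 6→4, 7→5]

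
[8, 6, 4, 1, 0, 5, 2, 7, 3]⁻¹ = [4, 3, 6, 8, 2, 5, 1, 7, 0]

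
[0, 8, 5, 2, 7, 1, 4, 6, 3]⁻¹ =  [0, 5, 3, 8, 6, 2, 7, 4, 1]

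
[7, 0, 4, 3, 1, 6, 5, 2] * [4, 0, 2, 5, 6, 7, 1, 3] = [3, 4, 6, 5, 0, 1, 7, 2]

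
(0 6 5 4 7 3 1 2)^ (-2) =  (0 1 7 5)(2 3 4 6)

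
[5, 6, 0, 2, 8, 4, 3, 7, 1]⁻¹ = [2, 8, 3, 6, 5, 0, 1, 7, 4]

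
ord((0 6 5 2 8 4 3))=7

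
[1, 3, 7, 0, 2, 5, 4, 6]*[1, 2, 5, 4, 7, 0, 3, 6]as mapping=[0→2, 1→4, 2→6, 3→1, 4→5, 5→0, 6→7, 7→3]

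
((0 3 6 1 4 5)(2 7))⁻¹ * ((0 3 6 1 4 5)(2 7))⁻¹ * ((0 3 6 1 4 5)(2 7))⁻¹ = (0 1)(2 7)(3 4)(5 6)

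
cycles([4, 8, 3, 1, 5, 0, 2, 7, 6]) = (0 4 5)(1 8 6 2 3)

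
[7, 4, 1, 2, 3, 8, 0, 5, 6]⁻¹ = [6, 2, 3, 4, 1, 7, 8, 0, 5]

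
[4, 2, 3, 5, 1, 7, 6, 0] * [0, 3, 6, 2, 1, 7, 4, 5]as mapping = [0→1, 1→6, 2→2, 3→7, 4→3, 5→5, 6→4, 7→0]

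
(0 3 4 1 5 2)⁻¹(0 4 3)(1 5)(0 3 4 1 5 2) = (1 4 3)(2 5)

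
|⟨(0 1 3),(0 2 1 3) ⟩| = 24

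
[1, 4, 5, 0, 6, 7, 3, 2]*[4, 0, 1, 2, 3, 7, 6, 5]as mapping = [0→0, 1→3, 2→7, 3→4, 4→6, 5→5, 6→2, 7→1]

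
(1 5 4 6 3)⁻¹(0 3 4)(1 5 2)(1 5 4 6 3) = (0 1 6)(2 5 4)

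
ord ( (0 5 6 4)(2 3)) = 4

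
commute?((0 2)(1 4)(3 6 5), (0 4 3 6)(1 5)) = no:(0 2)(1 4)(3 6 5)*(0 4 3 6)(1 5) = (0 2 4 5 6 1 3), (0 4 3 6)(1 5)*(0 2)(1 4)(3 6 5) = (0 1 3 5 4 6 2)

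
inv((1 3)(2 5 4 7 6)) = (1 3)(2 6 7 4 5)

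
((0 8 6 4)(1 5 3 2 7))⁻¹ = (0 4 6 8)(1 7 2 3 5)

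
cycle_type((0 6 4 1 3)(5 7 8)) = 3.5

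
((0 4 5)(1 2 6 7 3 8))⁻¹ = (0 5 4)(1 8 3 7 6 2)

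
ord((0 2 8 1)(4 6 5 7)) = 4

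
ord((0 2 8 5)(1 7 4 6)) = 4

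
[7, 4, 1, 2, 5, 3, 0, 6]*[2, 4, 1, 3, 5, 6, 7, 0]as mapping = [0→0, 1→5, 2→4, 3→1, 4→6, 5→3, 6→2, 7→7]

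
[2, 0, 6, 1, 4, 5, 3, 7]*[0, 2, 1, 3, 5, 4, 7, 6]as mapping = [0→1, 1→0, 2→7, 3→2, 4→5, 5→4, 6→3, 7→6]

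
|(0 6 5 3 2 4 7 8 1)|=9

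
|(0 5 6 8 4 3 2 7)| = 8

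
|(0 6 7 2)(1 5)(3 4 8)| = 12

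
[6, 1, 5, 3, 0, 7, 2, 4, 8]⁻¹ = [4, 1, 6, 3, 7, 2, 0, 5, 8]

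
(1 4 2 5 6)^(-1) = (1 6 5 2 4)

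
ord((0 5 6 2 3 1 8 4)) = 8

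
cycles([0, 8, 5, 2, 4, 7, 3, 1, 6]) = (1 8 6 3 2 5 7)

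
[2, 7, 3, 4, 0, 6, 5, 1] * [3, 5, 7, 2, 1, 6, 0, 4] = [7, 4, 2, 1, 3, 0, 6, 5]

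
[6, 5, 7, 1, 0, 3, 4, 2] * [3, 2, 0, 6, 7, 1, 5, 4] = [5, 1, 4, 2, 3, 6, 7, 0]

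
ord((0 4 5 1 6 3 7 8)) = 8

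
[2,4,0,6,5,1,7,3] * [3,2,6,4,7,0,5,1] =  [6,7,3,5,0,2,1,4]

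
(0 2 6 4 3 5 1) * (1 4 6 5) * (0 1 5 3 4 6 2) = (2 3 5 6)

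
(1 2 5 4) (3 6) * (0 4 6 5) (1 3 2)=(0 4 3 5 6 2) 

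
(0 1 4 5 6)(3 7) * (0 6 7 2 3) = (0 1 4 5 7)(2 3)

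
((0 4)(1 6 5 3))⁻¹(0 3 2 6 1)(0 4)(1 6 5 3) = (1 2 5 6 4)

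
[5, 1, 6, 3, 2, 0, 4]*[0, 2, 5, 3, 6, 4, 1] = [4, 2, 1, 3, 5, 0, 6]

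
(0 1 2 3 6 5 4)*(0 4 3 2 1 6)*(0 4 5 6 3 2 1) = (0 3 4 5 2 1)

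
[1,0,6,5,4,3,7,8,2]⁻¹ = [1,0,8,5,4,3,2,6,7]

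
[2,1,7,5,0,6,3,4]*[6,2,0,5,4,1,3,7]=[0,2,7,1,6,3,5,4]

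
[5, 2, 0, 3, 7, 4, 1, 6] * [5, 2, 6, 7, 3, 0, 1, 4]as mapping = [0→0, 1→6, 2→5, 3→7, 4→4, 5→3, 6→2, 7→1]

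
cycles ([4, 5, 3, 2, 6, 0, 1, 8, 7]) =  (0 4 6 1 5)(2 3)(7 8)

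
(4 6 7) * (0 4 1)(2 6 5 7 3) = (0 4 5 7 1)(2 6 3)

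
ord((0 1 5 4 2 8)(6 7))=6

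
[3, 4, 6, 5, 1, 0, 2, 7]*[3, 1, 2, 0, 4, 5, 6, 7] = [0, 4, 6, 5, 1, 3, 2, 7]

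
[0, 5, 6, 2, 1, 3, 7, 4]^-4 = [0, 2, 4, 7, 3, 6, 1, 5]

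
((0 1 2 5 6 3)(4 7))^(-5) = (0 1 2 5 6 3)(4 7)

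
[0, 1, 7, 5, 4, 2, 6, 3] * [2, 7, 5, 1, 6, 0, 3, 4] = [2, 7, 4, 0, 6, 5, 3, 1]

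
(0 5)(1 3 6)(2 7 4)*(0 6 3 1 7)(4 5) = (0 4 2)(5 6 7)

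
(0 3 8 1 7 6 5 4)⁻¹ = (0 4 5 6 7 1 8 3)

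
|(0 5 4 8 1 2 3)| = 7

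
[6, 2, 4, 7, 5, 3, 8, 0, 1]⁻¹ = [7, 8, 1, 5, 2, 4, 0, 3, 6]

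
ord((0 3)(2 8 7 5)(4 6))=4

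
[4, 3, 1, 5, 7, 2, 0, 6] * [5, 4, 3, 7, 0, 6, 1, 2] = [0, 7, 4, 6, 2, 3, 5, 1]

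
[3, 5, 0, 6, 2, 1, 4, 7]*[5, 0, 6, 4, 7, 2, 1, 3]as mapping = [0→4, 1→2, 2→5, 3→1, 4→6, 5→0, 6→7, 7→3]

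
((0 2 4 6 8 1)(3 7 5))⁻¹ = (0 1 8 6 4 2)(3 5 7)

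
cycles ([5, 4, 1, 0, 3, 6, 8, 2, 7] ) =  (0 5 6 8 7 2 1 4 3) 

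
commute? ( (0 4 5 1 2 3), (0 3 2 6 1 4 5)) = no: (0 4 5 1 2 3)*(0 3 2 6 1 4 5) = (0 5 4)(1 6), (0 3 2 6 1 4 5)*(0 4 5 1 2 3) = (1 5 4)(2 6)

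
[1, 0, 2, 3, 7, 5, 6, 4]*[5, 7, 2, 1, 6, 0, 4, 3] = [7, 5, 2, 1, 3, 0, 4, 6]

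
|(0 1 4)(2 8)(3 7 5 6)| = 12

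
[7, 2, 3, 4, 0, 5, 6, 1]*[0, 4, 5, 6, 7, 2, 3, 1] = [1, 5, 6, 7, 0, 2, 3, 4]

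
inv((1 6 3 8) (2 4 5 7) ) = (1 8 3 6) (2 7 5 4) 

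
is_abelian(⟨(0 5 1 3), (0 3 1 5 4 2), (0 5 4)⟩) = no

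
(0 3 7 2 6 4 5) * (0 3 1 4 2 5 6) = (0 1 4 6 2) (3 7 5) 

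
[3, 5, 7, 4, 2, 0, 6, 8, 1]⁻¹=[5, 8, 4, 0, 3, 1, 6, 2, 7]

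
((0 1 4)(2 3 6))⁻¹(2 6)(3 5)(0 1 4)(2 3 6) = (2 3)(5 6)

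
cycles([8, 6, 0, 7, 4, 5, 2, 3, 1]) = (0 8 1 6 2)(3 7)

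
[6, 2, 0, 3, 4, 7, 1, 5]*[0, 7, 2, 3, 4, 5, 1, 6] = [1, 2, 0, 3, 4, 6, 7, 5]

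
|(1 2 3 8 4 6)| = 6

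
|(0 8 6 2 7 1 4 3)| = 8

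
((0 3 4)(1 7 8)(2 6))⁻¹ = (0 4 3)(1 8 7)(2 6)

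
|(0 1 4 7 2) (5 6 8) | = 15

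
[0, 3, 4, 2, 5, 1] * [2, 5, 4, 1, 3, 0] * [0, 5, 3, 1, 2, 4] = [3, 5, 1, 2, 0, 4]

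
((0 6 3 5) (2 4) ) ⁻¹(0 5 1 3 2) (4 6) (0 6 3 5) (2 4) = (0 1 5 4 6) (2 3) 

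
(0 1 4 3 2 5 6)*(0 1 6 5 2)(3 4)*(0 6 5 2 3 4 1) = (0 5 2 3 6)(1 4)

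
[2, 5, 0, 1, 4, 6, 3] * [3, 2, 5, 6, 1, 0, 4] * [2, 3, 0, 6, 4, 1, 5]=[1, 2, 6, 0, 3, 4, 5]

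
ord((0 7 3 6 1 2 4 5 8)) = 9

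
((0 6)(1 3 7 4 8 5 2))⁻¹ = (0 6)(1 2 5 8 4 7 3)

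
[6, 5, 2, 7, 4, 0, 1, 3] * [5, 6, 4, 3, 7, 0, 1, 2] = [1, 0, 4, 2, 7, 5, 6, 3]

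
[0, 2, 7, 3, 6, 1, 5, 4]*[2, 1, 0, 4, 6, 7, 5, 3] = [2, 0, 3, 4, 5, 1, 7, 6]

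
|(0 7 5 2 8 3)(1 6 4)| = 6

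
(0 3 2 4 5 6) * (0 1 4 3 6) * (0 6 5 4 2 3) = (0 5 6 1 2)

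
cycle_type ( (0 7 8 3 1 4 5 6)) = 8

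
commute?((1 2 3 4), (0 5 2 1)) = no:(1 2 3 4) * (0 5 2 1) = (0 5 2 3 4), (0 5 2 1) * (1 2 3 4) = (0 5 3 4 1)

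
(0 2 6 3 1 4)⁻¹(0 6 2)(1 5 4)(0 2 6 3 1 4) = (0 4 5)(2 3 6)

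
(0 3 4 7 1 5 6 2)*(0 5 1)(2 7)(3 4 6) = (0 4 2 5 3 6 7)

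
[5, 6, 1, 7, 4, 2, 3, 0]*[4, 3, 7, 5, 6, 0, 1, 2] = [0, 1, 3, 2, 6, 7, 5, 4]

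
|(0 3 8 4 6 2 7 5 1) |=9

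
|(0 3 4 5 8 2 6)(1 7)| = 14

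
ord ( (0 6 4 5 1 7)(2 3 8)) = 6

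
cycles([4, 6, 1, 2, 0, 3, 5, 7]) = (0 4)(1 6 5 3 2)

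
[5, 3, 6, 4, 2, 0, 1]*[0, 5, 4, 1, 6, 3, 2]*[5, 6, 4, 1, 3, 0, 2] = [1, 6, 4, 2, 3, 5, 0]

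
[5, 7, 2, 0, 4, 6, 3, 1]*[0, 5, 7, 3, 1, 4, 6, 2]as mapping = [0→4, 1→2, 2→7, 3→0, 4→1, 5→6, 6→3, 7→5]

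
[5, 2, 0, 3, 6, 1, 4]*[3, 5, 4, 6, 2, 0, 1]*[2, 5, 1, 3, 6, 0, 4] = [2, 6, 3, 4, 5, 0, 1]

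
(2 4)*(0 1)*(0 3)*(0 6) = (0 1 3 6)(2 4)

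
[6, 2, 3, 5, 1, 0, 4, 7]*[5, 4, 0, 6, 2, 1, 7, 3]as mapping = [0→7, 1→0, 2→6, 3→1, 4→4, 5→5, 6→2, 7→3]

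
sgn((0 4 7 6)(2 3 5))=-1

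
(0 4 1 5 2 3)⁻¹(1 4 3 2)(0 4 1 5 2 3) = (0 3 5 1)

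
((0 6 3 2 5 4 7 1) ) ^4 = (0 5) (1 2) (3 7) (4 6) 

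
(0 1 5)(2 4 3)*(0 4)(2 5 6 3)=(0 1 6 3 5 4 2)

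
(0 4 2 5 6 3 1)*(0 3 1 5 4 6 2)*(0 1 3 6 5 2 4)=(0 5 4 1 6 3 2)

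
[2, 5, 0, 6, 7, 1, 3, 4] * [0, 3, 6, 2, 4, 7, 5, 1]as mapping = [0→6, 1→7, 2→0, 3→5, 4→1, 5→3, 6→2, 7→4]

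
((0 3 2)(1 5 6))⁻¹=(0 2 3)(1 6 5)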